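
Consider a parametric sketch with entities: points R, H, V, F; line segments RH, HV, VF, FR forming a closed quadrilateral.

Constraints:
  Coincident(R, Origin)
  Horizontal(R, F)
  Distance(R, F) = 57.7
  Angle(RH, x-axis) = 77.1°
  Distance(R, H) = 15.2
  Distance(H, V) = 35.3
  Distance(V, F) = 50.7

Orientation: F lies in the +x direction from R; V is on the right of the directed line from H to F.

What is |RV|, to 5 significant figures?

22.514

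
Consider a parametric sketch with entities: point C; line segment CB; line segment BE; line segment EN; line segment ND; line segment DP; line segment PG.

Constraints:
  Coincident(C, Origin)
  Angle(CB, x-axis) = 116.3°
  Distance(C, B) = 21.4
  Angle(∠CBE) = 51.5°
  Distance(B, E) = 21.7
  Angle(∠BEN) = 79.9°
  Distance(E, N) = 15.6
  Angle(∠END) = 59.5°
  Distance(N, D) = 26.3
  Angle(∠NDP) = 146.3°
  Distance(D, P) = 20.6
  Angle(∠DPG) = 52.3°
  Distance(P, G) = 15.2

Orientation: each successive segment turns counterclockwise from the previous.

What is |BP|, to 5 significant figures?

22.569

C is at the origin; CB runs at 116.3° with length 21.4, so B = (-9.4817, 19.185). ∠CBE = 51.5° gives BE at -115.20° from the x-axis; with |BE| = 21.7, E = (-18.721, -0.44994). ∠BEN = 79.9° gives EN at -15.100° from the x-axis; with |EN| = 15.6, N = (-3.6598, -4.5138). ∠END = 59.5° gives ND at 105.40° from the x-axis; with |ND| = 26.3, D = (-10.644, 20.842). ∠NDP = 146.3° gives DP at 139.10° from the x-axis; with |DP| = 20.6, P = (-26.214, 34.330). Then |BP| = |P − B| = 22.569.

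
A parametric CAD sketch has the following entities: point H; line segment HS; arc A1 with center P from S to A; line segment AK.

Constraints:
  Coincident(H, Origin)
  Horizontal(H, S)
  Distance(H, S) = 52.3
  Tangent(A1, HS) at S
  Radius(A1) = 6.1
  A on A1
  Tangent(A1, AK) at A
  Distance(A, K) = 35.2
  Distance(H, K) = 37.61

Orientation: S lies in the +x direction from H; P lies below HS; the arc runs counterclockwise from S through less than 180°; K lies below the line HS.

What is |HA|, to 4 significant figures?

47.76

H is at the origin; H and S share the same y with |HS| = 52.3 and S on the +x side, so S = (52.30, 0.000). The tangent condition forces PS to be normal to HS, so P = S + (0, -6.1) = (52.30, -6.100). Since PA ⟂ AK (tangency), |PK| = √(6.1² + 35.2²) = 35.72 regardless of where A sits on A1. So K lies on both circle(H, 37.61) and circle(P, 35.72); the below-HS intersection is K = (24.50, -28.54). A is the foot of the tangent from K: A = (47.71, -2.077).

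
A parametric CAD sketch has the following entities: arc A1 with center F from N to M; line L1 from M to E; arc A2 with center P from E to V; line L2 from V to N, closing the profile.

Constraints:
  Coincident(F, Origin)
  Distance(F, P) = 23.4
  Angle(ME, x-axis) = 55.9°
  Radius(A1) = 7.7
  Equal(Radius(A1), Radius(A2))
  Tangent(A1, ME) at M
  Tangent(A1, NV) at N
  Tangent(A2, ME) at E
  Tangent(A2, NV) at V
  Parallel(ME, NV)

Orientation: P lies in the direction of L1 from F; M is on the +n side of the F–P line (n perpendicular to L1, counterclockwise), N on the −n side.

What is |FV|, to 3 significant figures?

24.6

The slot axis is L1's direction at 55.9°, so u = (cos 55.9°, sin 55.9°) = (0.561, 0.828) and n = (−sin 55.9°, cos 55.9°) = (-0.828, 0.561). F is at the origin and P lies 23.4 along u from F, so P = 23.4·u = (13.1, 19.4). Tangency of A1 to both parallel lines with radius 7.7 puts M and N at F ± 7.7·n: M = (-6.38, 4.32), N = (6.38, -4.32). Equal radii place E and V the same way about P: E = P + 7.7·n = (6.74, 23.7), V = P − 7.7·n = (19.5, 15.1). Then |FV| = |V − F| = 24.6.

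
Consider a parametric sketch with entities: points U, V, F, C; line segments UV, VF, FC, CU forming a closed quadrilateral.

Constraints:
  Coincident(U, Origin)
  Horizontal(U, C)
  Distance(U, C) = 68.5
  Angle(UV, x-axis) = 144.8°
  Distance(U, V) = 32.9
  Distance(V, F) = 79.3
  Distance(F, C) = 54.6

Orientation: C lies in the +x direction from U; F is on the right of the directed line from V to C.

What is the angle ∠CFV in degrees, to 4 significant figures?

91.24°

Checks: |VF| = 79.30 ✓; |FC| = 54.60 ✓.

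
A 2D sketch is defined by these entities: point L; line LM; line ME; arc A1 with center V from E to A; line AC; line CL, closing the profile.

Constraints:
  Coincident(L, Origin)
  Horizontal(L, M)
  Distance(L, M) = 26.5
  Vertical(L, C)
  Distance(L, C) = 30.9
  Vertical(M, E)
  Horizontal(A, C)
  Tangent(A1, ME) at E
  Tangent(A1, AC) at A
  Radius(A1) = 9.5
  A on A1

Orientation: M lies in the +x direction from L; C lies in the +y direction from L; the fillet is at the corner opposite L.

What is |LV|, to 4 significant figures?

27.33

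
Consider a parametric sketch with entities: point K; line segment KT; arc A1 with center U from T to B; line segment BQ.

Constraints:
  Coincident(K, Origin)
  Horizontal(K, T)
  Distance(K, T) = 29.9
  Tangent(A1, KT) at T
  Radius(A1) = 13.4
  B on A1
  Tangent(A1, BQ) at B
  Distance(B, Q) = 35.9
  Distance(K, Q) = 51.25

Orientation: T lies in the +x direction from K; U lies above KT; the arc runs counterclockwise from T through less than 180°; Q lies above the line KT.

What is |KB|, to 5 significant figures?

45.669

Checks: |UB| = 13.40 ✓; ∠(UB, BQ) = 90.00° ✓; |BQ| = 35.90 ✓; |KQ| = 51.25 ✓.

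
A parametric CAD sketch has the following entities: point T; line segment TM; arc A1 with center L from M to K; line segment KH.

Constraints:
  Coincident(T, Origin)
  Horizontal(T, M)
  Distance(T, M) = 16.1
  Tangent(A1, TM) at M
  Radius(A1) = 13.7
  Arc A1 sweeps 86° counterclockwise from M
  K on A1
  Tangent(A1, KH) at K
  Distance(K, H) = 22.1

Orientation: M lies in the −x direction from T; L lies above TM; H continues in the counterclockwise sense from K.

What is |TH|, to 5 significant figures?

34.802

T is at the origin; T and M share the same y with |TM| = 16.1 and M on the −x side, so M = (-16.100, 0.0000). The tangent condition forces LM to be normal to TM, so L = M + (0, 13.7) = (-16.100, 13.700). On A1, M sits at bearing -90° from L; an 86° counterclockwise sweep puts K at bearing -4°, so K = L + 13.7·(cos -4°, sin -4°) = (-2.4334, 12.744). Since A1 is tangent to KH there, LK ⟂ KH, so KH runs along (−sin -4°, cos -4°); with |KH| = 22.1, H = (-0.89175, 34.791). Then |TH| = |H − T| = 34.802.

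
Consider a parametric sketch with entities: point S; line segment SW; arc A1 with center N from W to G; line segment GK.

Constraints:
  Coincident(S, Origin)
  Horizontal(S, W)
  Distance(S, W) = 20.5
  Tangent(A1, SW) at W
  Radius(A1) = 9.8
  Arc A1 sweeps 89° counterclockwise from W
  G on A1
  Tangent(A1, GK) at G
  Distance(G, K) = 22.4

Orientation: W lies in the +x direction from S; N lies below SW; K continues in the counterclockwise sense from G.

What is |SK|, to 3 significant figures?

33.6

S is at the origin; SW is horizontal with |SW| = 20.5 and W on the +x side, so W = (20.5, 0.00). Tangency of A1 to SW means the radius NW is perpendicular to SW, so N = W + (0, -9.8) = (20.5, -9.80). On A1, W sits at bearing 90° from N; an 89° counterclockwise sweep puts G at bearing 179°, so G = N + 9.8·(cos 179°, sin 179°) = (10.7, -9.63). The tangent condition forces NG to be normal to GK, so GK runs along (−sin 179°, cos 179°); with |GK| = 22.4, K = (10.3, -32.0). Then |SK| = |K − S| = 33.6.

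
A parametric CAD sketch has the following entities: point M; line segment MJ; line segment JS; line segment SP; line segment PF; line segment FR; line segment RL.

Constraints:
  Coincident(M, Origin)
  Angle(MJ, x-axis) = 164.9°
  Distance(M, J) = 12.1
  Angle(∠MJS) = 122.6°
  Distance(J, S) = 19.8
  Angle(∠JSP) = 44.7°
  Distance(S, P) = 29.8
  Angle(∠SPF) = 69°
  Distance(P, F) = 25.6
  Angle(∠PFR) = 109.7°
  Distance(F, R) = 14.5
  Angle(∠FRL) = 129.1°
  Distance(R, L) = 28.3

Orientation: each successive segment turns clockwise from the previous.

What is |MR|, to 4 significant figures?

23.27

M is at the origin; MJ runs at 164.9° with length 12.1, so J = (-11.68, 3.152). ∠MJS = 122.6° gives JS at 107.5° from the x-axis; with |JS| = 19.8, S = (-17.64, 22.04). ∠JSP = 44.7° gives SP at -27.80° from the x-axis; with |SP| = 29.8, P = (8.724, 8.137). ∠SPF = 69.0° gives PF at -138.8° from the x-axis; with |PF| = 25.6, F = (-10.54, -8.725). ∠PFR = 109.7° gives FR at 150.9° from the x-axis; with |FR| = 14.5, R = (-23.21, -1.673). Then |MR| = |R − M| = 23.27.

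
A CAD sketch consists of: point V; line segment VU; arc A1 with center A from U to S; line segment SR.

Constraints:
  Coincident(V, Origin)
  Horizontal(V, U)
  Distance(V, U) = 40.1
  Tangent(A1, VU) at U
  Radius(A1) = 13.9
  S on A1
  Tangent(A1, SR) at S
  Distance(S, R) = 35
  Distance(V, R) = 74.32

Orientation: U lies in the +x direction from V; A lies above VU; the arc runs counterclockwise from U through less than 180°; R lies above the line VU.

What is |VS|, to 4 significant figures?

55.39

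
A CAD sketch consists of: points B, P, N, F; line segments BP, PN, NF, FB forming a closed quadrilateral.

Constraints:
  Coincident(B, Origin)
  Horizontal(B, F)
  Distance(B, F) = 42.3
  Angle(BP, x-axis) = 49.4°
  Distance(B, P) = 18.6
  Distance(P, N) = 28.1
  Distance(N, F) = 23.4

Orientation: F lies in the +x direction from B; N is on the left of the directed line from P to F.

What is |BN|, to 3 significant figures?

45.1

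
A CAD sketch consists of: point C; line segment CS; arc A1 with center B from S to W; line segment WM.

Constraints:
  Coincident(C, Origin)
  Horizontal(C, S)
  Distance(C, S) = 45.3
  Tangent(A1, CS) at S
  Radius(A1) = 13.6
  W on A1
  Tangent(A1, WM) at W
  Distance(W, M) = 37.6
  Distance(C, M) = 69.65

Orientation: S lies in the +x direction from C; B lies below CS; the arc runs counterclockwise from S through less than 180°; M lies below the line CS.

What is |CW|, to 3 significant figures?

37.1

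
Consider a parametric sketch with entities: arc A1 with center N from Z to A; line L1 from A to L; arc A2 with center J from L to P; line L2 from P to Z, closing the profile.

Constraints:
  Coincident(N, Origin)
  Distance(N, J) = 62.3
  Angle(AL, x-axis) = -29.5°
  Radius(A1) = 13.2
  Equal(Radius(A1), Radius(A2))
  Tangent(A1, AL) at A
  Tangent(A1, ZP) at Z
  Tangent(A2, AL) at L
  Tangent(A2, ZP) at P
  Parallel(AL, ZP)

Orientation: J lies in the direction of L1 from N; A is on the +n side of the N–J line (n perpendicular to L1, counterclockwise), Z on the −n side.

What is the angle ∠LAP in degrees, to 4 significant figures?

22.97°

The slot axis is L1's direction at -29.5°, so u = (cos -29.5°, sin -29.5°) = (0.8704, -0.4924) and n = (−sin -29.5°, cos -29.5°) = (0.4924, 0.8704). N is at the origin and J lies 62.3 along u from N, so J = 62.3·u = (54.22, -30.68). Tangency of A1 to both parallel lines with radius 13.2 puts A and Z at N ± 13.2·n: A = (6.500, 11.49), Z = (-6.500, -11.49). Equal radii place L and P the same way about J: L = J + 13.2·n = (60.72, -19.19), P = J − 13.2·n = (47.72, -42.17). Then cos ∠LAP = AL·AP / (|AL||AP|), giving 22.97°.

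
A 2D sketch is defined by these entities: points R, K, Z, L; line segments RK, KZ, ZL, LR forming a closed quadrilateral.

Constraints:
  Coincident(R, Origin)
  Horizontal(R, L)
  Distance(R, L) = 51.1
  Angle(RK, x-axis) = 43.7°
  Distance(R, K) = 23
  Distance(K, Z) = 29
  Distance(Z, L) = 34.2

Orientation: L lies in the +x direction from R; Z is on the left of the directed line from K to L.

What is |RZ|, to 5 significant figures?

51.849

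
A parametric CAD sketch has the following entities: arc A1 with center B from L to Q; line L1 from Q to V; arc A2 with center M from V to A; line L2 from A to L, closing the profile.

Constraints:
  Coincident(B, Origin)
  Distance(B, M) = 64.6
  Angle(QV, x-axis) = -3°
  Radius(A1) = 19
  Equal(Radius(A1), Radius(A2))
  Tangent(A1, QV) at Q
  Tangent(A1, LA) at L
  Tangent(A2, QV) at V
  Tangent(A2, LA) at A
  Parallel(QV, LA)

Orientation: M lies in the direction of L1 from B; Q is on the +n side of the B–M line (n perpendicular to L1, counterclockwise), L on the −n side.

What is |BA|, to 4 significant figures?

67.34

The slot axis is L1's direction at -3.0°, so u = (cos -3.0°, sin -3.0°) = (0.9986, -0.05234) and n = (−sin -3.0°, cos -3.0°) = (0.05234, 0.9986). B is at the origin and M lies 64.6 along u from B, so M = 64.6·u = (64.51, -3.381). Tangency of A1 to both parallel lines with radius 19.0 puts Q and L at B ± 19.0·n: Q = (0.9944, 18.97), L = (-0.9944, -18.97). Equal radii place V and A the same way about M: V = M + 19.0·n = (65.51, 15.59), A = M − 19.0·n = (63.52, -22.35). Then |BA| = |A − B| = 67.34.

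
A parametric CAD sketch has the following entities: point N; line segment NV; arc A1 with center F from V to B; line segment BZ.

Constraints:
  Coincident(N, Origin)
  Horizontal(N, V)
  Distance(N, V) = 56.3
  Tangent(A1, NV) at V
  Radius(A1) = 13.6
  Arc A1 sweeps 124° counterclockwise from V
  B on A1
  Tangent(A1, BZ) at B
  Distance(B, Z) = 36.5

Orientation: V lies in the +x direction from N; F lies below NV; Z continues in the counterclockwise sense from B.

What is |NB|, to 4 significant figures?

49.77

N is at the origin; N and V share the same y with |NV| = 56.3 and V on the +x side, so V = (56.30, 0.000). A1 meets NV tangentially, so FV is at right angles to NV, so F = V + (0, -13.6) = (56.30, -13.60). On A1, V sits at bearing 90° from F; a 124° counterclockwise sweep puts B at bearing 214°, so B = F + 13.6·(cos 214°, sin 214°) = (45.03, -21.21). Then |NB| = |B − N| = 49.77.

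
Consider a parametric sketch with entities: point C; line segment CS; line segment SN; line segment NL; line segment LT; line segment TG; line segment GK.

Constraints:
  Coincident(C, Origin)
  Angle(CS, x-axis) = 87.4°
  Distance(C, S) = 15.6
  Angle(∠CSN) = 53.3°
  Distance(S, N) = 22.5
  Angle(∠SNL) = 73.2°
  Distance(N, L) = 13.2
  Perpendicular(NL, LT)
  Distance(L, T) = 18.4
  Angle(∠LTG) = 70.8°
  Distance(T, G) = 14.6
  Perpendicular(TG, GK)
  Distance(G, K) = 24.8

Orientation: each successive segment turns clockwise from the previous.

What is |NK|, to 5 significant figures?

12.399

C is at the origin; CS runs at 87.4° with length 15.6, so S = (0.70766, 15.584). ∠CSN = 53.3° gives SN at -39.300° from the x-axis; with |SN| = 22.5, N = (18.119, 1.3329). ∠SNL = 73.2° gives NL at -146.10° from the x-axis; with |NL| = 13.2, L = (7.1629, -6.0294). The perpendicularity gives LT at right angles to NL, so LT runs at 123.90°; with |LT| = 18.4, T = (-3.0996, 9.2429). ∠LTG = 70.8° gives TG at 14.700° from the x-axis; with |TG| = 14.6, G = (11.023, 12.948). TG is perpendicular to GK, so GK runs at -75.300°; with |GK| = 24.8, K = (17.316, -11.041). Then |NK| = |K − N| = 12.399.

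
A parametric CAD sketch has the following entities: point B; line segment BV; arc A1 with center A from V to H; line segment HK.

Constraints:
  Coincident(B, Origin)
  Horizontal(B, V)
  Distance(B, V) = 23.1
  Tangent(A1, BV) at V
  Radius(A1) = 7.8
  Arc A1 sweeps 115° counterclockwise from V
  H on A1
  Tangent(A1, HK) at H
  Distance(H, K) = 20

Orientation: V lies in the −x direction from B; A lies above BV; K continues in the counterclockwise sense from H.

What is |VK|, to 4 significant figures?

29.26

B is at the origin; B and V share the same y with |BV| = 23.1 and V on the −x side, so V = (-23.10, 0.000). The tangent condition forces AV to be normal to BV, so A = V + (0, 7.8) = (-23.10, 7.800). On A1, V sits at bearing -90° from A; a 115° counterclockwise sweep puts H at bearing 25°, so H = A + 7.8·(cos 25°, sin 25°) = (-16.03, 11.10). Since A1 is tangent to HK there, AH ⟂ HK, so HK runs along (−sin 25°, cos 25°); with |HK| = 20.0, K = (-24.48, 29.22). Then |VK| = |K − V| = 29.26.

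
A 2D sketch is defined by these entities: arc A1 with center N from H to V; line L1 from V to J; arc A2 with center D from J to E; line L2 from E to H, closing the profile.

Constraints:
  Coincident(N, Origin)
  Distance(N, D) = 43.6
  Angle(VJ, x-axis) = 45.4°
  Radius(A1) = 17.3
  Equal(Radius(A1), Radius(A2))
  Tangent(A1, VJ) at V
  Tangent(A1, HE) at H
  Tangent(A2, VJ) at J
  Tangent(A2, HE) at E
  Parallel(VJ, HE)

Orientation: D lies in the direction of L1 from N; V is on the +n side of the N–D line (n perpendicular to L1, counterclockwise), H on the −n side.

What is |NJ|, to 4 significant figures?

46.91

The slot axis is L1's direction at 45.4°, so u = (cos 45.4°, sin 45.4°) = (0.7022, 0.7120) and n = (−sin 45.4°, cos 45.4°) = (-0.7120, 0.7022). N is at the origin and D lies 43.6 along u from N, so D = 43.6·u = (30.61, 31.04). Tangency of A1 to both parallel lines with radius 17.3 puts V and H at N ± 17.3·n: V = (-12.32, 12.15), H = (12.32, -12.15). Equal radii place J and E the same way about D: J = D + 17.3·n = (18.30, 43.19), E = D − 17.3·n = (42.93, 18.90). Then |NJ| = |J − N| = 46.91.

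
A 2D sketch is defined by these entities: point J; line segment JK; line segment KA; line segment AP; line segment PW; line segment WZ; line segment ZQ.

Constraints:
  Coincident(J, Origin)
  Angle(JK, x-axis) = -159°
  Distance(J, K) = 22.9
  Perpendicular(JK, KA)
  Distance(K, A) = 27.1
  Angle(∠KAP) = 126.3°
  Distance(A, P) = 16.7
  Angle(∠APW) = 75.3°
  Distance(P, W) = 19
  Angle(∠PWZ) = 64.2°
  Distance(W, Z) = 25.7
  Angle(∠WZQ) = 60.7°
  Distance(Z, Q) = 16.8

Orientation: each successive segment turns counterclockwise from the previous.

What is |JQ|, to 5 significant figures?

39.919

J is at the origin; JK runs at -159.0° with length 22.9, so K = (-21.379, -8.2066). JK is perpendicular to KA, so KA runs at -69.000°; with |KA| = 27.1, A = (-11.667, -33.507). ∠KAP = 126.3° gives AP at -15.300° from the x-axis; with |AP| = 16.7, P = (4.4409, -37.913). ∠APW = 75.3° gives PW at 89.400° from the x-axis; with |PW| = 19.0, W = (4.6399, -18.914). ∠PWZ = 64.2° gives WZ at -154.80° from the x-axis; with |WZ| = 25.7, Z = (-18.614, -29.857). ∠WZQ = 60.7° gives ZQ at -35.500° from the x-axis; with |ZQ| = 16.8, Q = (-4.9371, -39.613). Then |JQ| = |Q − J| = 39.919.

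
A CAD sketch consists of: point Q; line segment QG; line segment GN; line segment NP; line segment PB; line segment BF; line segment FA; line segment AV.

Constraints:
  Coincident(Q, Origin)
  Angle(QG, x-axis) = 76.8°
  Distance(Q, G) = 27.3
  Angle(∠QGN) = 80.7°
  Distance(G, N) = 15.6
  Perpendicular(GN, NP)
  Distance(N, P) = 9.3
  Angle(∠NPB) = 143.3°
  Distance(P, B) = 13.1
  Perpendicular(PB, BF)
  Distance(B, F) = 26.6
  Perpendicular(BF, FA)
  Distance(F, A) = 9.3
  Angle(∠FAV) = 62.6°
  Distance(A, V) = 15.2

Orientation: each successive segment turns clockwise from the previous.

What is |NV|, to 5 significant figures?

19.750

Q is at the origin; QG runs at 76.8° with length 27.3, so G = (6.2340, 26.579). ∠QGN = 80.7° gives GN at -22.500° from the x-axis; with |GN| = 15.6, N = (20.646, 20.609). The perpendicularity gives NP at right angles to GN, so NP runs at -112.50°; with |NP| = 9.3, P = (17.088, 12.017). ∠NPB = 143.3° gives PB at -149.20° from the x-axis; with |PB| = 13.1, B = (5.8352, 5.3090). The perpendicularity gives BF at right angles to PB, so BF runs at 120.80°; with |BF| = 26.6, F = (-7.7852, 28.157). BF is perpendicular to FA, so FA runs at 30.800°; with |FA| = 9.3, A = (0.20316, 32.919). ∠FAV = 62.6° gives AV at -86.600° from the x-axis; with |AV| = 15.2, V = (1.1046, 17.746). Then |NV| = |V − N| = 19.750.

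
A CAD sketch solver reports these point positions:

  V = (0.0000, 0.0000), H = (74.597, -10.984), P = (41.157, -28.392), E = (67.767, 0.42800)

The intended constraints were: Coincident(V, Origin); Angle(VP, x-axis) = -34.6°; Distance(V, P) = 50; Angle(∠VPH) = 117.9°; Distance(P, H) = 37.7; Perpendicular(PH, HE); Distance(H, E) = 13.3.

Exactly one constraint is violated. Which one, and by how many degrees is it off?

Perpendicular(PH, HE) — off by 3.40°.

V = (0.00, 0.00) ✓; VP at -34.60° ✓; |VP| = 50.00 ✓; ∠VPH = 117.9° ✓; |PH| = 37.70 ✓; ∠(PH, HE) = 93.40° ✗; |HE| = 13.30 ✓.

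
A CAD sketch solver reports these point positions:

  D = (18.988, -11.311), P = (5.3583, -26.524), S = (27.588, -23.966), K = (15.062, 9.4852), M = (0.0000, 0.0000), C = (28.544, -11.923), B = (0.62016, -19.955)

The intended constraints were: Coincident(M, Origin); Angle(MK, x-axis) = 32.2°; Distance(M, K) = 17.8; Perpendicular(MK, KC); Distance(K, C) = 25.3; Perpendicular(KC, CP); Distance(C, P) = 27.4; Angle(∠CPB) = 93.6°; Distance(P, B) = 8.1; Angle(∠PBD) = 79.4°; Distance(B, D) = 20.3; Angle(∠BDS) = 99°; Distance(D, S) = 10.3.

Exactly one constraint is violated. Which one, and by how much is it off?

Distance(D, S) = 10.3 — off by 5.00.

M = (0.00, 0.00) ✓; MK at 32.20° ✓; |MK| = 17.80 ✓; ∠(MK, KC) = 90.00° ✓; |KC| = 25.30 ✓; ∠(KC, CP) = 90.00° ✓; |CP| = 27.40 ✓; ∠CPB = 93.60° ✓; |PB| = 8.099 ✓; ∠PBD = 79.40° ✓; |BD| = 20.30 ✓; ∠BDS = 99.00° ✓; |DS| = 15.30 ✗.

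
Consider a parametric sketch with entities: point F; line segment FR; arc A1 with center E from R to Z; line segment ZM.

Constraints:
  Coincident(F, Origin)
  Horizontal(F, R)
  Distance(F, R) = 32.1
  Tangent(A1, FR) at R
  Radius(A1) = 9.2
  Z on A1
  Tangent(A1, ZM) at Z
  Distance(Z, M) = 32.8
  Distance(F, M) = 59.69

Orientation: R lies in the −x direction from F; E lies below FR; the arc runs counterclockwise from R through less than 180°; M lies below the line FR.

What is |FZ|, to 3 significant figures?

42.2

Checks: |EZ| = 9.200 ✓; ∠(EZ, ZM) = 90.00° ✓; |ZM| = 32.80 ✓; |FM| = 59.69 ✓.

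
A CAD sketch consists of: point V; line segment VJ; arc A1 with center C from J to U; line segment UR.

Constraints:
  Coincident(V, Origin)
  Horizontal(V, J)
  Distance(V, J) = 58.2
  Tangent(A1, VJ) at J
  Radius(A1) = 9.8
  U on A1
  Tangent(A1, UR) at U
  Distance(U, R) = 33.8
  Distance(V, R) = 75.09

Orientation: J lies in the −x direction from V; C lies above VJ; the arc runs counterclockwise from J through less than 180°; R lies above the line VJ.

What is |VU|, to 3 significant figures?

50.7

Checks: |CJ| = 9.800 ✓; |CU| = 9.800 ✓; ∠(CU, UR) = 90.00° ✓; |UR| = 33.80 ✓; |VR| = 75.09 ✓.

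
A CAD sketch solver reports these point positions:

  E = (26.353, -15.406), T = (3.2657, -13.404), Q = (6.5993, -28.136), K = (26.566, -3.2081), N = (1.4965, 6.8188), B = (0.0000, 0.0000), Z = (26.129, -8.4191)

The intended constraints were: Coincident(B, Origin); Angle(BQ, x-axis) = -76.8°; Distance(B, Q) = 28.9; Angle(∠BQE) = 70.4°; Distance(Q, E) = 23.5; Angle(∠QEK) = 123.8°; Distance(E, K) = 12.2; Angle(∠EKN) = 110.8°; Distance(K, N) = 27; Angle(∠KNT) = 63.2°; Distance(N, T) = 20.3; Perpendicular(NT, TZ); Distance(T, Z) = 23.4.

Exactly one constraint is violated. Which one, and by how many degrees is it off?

Perpendicular(NT, TZ) — off by 7.30°.

B = (0.00, 0.00) ✓; BQ at -76.80° ✓; |BQ| = 28.90 ✓; ∠BQE = 70.40° ✓; |QE| = 23.50 ✓; ∠QEK = 123.8° ✓; |EK| = 12.20 ✓; ∠EKN = 110.8° ✓; |KN| = 27.00 ✓; ∠KNT = 63.20° ✓; |NT| = 20.30 ✓; ∠(NT, TZ) = 97.30° ✗; |TZ| = 23.40 ✓.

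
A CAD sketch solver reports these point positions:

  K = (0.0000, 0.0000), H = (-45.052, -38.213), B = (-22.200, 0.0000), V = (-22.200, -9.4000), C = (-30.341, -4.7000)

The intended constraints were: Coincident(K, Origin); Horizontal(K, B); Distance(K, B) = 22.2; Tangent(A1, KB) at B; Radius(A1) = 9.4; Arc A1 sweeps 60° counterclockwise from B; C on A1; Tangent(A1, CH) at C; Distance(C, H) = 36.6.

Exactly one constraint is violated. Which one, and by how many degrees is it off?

Tangent(A1, CH) at C — off by 6.30°.

K = (0.00, 0.00) ✓; K.y = 0.00, B.y = 0.00 ✓; |KB| = 22.20 ✓; ∠(VB, BK) = 90.00° ✓; |VB| = 9.400 ✓; bearing(V→C) − bearing(V→B) = 60.00° ✓; |VC| = 9.400 ✓; ∠(VC, CH) = 83.70° ✗; |CH| = 36.60 ✓.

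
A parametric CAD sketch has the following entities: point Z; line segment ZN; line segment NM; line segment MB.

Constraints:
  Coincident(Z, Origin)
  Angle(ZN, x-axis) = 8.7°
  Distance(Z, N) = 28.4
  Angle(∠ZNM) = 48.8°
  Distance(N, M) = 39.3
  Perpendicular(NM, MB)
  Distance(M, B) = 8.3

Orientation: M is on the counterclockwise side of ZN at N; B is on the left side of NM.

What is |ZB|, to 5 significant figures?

24.390

∠ZNM = 48.8°, so NM runs at 8.7° + (180° − 48.8°) = 139.90° from the x-axis; with |NM| = 39.3, M = N + 39.3·(cos 139.90°, sin 139.90°) = (-1.9882, 29.610). The perpendicularity gives MB at right angles to NM; with |MB| = 8.3 on the left of NM, B = M + 8.3·(-0.64412, -0.76492) = (-7.3344, 23.261). Then |ZB| = |B − Z| = 24.390.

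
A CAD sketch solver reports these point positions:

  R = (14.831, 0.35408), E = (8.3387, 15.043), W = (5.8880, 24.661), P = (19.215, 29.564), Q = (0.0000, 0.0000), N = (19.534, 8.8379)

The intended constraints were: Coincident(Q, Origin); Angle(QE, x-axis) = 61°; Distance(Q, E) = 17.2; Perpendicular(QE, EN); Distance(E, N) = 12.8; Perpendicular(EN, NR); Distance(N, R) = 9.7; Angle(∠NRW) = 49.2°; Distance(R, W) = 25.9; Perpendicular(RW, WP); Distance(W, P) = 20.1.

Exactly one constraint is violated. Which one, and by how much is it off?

Distance(W, P) = 20.1 — off by 5.90.

Q = (0.00, 0.00) ✓; QE at 61.00° ✓; |QE| = 17.20 ✓; ∠(QE, EN) = 90.00° ✓; |EN| = 12.80 ✓; ∠(EN, NR) = 90.00° ✓; |NR| = 9.700 ✓; ∠NRW = 49.20° ✓; |RW| = 25.90 ✓; ∠(RW, WP) = 90.00° ✓; |WP| = 14.20 ✗.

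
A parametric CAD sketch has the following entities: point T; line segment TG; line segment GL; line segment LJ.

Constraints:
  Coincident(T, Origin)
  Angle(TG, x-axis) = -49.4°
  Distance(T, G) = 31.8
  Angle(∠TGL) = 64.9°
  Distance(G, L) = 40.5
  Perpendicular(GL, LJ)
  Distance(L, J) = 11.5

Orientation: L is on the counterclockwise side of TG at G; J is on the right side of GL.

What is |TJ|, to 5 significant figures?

48.512

T is at the origin; TG runs at -49.4° with length 31.8, so G = 31.8·(cos -49.4°, sin -49.4°) = (20.695, -24.145). ∠TGL = 64.9°, so GL runs at -49.4° + (180° − 64.9°) = 65.700° from the x-axis; with |GL| = 40.5, L = G + 40.5·(cos 65.700°, sin 65.700°) = (37.361, 12.767). GL is perpendicular to LJ; with |LJ| = 11.5 on the right of GL, J = L + 11.5·(0.91140, -0.41151) = (47.842, 8.0346). Then |TJ| = |J − T| = 48.512.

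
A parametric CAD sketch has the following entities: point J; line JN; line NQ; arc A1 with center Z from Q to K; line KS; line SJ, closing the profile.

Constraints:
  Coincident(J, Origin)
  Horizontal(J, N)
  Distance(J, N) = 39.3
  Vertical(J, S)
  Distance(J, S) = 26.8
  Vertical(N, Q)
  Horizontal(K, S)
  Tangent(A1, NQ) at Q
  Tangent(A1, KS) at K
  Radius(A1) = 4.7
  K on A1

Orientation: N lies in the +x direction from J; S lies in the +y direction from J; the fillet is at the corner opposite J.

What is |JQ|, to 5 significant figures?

45.088

The virtual corner opposite J is at (39.300, 26.800). Since A1 is tangent to NQ there, ZQ ⟂ NQ and tangency of A1 to KS means the radius ZK is perpendicular to KS, with radius 4.7, so the center Z sits 4.7 in from both sides at Z = (34.600, 22.100). That places the tangent points at Q = (39.300, 22.100) on NQ and K = (34.600, 26.800) on KS. Then |JQ| = |Q − J| = 45.088.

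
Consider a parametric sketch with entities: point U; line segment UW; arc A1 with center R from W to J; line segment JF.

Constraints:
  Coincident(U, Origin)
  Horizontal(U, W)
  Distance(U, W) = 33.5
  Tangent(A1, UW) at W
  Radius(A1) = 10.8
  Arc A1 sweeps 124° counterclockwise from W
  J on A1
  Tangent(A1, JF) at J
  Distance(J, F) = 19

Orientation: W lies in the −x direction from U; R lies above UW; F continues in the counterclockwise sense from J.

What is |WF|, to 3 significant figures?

32.6

U is at the origin; U and W share the same y with |UW| = 33.5 and W on the −x side, so W = (-33.5, 0.00). A1 meets UW tangentially, so RW is at right angles to UW, so R = W + (0, 10.8) = (-33.5, 10.8). On A1, W sits at bearing -90° from R; a 124° counterclockwise sweep puts J at bearing 34°, so J = R + 10.8·(cos 34°, sin 34°) = (-24.5, 16.8). Tangency of A1 to JF means the radius RJ is perpendicular to JF, so JF runs along (−sin 34°, cos 34°); with |JF| = 19.0, F = (-35.2, 32.6). Then |WF| = |F − W| = 32.6.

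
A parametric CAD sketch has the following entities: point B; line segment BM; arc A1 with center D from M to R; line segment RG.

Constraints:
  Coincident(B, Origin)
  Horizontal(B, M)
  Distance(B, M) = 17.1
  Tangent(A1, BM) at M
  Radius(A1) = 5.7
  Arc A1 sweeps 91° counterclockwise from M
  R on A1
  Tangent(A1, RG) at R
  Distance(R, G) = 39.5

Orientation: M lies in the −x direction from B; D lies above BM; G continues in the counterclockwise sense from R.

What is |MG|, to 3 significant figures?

45.6

On A1, M sits at bearing -90° from D; a 91° counterclockwise sweep puts R at bearing 1°, so R = D + 5.7·(cos 1°, sin 1°) = (-11.4, 5.80). The tangent condition forces DR to be normal to RG, so RG runs along (−sin 1°, cos 1°); with |RG| = 39.5, G = (-12.1, 45.3). Then |MG| = |G − M| = 45.6.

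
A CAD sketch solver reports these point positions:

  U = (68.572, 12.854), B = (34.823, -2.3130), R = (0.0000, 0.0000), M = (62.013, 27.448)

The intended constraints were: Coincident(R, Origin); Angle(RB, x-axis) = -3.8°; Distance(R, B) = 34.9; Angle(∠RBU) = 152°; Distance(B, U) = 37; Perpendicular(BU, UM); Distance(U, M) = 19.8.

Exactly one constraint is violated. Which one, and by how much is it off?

Distance(U, M) = 19.8 — off by 3.80.

R = (0.00, 0.00) ✓; RB at -3.800° ✓; |RB| = 34.90 ✓; ∠RBU = 152.0° ✓; |BU| = 37.00 ✓; ∠(BU, UM) = 90.00° ✓; |UM| = 16.00 ✗.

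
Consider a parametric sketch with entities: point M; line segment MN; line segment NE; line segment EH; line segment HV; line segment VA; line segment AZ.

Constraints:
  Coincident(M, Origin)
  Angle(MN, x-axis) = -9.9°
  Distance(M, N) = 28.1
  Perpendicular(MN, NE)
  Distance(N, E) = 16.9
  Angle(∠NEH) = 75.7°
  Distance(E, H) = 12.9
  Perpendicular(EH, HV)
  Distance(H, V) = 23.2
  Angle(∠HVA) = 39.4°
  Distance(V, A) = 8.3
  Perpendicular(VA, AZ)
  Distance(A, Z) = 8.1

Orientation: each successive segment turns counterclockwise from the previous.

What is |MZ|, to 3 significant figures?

17.7

∠HVA = 39.4° gives VA at 55.0° from the x-axis; with |VA| = 8.3, A = (24.3, -5.51). VA ⟂ AZ, so AZ runs at 145°; with |AZ| = 8.1, Z = (17.6, -0.859). Then |MZ| = |Z − M| = 17.7.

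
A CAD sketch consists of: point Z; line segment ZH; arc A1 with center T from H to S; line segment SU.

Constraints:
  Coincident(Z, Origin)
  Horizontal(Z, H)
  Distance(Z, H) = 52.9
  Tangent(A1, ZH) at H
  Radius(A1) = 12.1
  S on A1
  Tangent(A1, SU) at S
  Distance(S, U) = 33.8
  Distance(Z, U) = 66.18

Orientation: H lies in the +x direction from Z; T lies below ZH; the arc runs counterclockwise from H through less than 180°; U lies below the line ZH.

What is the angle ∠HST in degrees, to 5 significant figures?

40.519°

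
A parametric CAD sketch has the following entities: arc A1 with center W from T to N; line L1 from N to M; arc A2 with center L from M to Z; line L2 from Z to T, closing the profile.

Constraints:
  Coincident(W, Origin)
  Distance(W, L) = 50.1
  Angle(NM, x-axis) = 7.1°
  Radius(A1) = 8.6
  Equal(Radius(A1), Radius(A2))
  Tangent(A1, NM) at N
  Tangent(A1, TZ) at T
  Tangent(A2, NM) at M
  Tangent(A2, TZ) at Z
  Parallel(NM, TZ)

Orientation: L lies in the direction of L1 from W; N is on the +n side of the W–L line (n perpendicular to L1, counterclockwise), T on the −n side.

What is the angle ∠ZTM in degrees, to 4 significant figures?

18.95°

The slot axis is L1's direction at 7.1°, so u = (cos 7.1°, sin 7.1°) = (0.9923, 0.1236) and n = (−sin 7.1°, cos 7.1°) = (-0.1236, 0.9923). W is at the origin and L lies 50.1 along u from W, so L = 50.1·u = (49.72, 6.192). Tangency of A1 to both parallel lines with radius 8.6 puts N and T at W ± 8.6·n: N = (-1.063, 8.534), T = (1.063, -8.534). Equal radii place M and Z the same way about L: M = L + 8.6·n = (48.65, 14.73), Z = L − 8.6·n = (50.78, -2.342). Then cos ∠ZTM = TZ·TM / (|TZ||TM|), giving 18.95°.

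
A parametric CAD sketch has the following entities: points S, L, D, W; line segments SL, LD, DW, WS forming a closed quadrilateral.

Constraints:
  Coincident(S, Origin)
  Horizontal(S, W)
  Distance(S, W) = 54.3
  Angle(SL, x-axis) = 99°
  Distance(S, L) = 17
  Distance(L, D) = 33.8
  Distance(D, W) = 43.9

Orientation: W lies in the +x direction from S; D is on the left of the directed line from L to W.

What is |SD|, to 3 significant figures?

43.0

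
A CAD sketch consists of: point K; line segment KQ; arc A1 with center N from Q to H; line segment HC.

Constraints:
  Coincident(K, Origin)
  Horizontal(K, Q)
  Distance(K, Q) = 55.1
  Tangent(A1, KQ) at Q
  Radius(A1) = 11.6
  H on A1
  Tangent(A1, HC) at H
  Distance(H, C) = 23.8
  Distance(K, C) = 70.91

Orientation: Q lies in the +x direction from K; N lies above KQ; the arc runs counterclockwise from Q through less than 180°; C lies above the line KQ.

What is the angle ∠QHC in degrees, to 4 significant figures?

127.5°

K is at the origin; K and Q share the same y with |KQ| = 55.1 and Q on the +x side, so Q = (55.10, 0.000). A1 meets KQ tangentially, so NQ is at right angles to KQ, so N = Q + (0, 11.6) = (55.10, 11.60). Since NH ⟂ HC (tangency), |NC| = √(11.6² + 23.8²) = 26.48 regardless of where H sits on A1. So C lies on both circle(K, 70.91) and circle(N, 26.48); the above-KQ intersection is C = (60.12, 37.60). H is the foot of the tangent from C: H = (66.30, 14.61).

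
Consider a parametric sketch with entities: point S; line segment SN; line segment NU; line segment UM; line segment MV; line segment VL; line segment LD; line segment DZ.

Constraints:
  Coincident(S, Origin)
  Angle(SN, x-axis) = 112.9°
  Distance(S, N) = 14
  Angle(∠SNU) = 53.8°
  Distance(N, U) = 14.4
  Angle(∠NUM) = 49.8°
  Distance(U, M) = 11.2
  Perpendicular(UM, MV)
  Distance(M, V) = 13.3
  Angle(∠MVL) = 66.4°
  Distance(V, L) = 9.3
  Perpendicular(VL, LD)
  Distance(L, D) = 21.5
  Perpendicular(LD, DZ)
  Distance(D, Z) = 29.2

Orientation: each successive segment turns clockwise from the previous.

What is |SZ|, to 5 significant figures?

25.796

S is at the origin; SN runs at 112.9° with length 14.0, so N = (-5.4477, 12.897). ∠SNU = 53.8° gives NU at -13.300° from the x-axis; with |NU| = 14.4, U = (8.5660, 9.5839). ∠NUM = 49.8° gives UM at -143.50° from the x-axis; with |UM| = 11.2, M = (-0.43716, 2.9219). UM ⟂ MV, so MV runs at 126.50°; with |MV| = 13.3, V = (-8.3483, 13.613). ∠MVL = 66.4° gives VL at 12.900° from the x-axis; with |VL| = 9.3, L = (0.71698, 15.689). VL ⟂ LD, so LD runs at -77.100°; with |LD| = 21.5, D = (5.5169, -5.2680). LD ⟂ DZ, so DZ runs at -167.10°; with |DZ| = 29.2, Z = (-22.946, -11.787). Then |SZ| = |Z − S| = 25.796.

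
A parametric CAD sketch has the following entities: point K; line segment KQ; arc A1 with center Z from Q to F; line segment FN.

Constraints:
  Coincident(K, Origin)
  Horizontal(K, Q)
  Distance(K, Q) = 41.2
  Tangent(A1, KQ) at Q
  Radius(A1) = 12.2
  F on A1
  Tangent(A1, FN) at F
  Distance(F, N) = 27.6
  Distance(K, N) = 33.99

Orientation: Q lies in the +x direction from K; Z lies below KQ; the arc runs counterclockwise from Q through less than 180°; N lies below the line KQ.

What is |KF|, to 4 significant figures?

31.29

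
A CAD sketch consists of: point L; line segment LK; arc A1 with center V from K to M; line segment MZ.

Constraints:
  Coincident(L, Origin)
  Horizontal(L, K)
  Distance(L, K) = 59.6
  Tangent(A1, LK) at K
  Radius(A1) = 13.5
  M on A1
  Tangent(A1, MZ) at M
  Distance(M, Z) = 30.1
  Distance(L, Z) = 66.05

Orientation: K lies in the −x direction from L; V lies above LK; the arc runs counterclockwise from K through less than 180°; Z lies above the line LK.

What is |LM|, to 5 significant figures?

48.415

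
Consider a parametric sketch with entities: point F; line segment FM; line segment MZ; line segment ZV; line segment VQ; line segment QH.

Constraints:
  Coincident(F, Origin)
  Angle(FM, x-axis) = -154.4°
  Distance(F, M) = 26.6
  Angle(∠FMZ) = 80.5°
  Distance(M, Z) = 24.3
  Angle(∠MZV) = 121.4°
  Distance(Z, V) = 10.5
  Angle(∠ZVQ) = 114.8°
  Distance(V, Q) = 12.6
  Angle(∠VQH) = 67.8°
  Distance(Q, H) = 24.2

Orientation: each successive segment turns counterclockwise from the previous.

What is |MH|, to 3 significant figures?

9.25

∠ZVQ = 114.8° gives VQ at 68.9° from the x-axis; with |VQ| = 12.6, Q = (5.00, -18.9). ∠VQH = 67.8° gives QH at -179° from the x-axis; with |QH| = 24.2, H = (-19.2, -19.4). Then |MH| = |H − M| = 9.25.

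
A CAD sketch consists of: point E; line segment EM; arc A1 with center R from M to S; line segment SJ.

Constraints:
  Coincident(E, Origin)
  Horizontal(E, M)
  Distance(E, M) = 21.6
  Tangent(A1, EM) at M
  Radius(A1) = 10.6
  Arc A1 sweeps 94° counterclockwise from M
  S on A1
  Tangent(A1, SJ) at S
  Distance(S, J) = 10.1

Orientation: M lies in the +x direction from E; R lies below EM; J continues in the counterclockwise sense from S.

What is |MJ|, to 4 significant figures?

23.58

E is at the origin; E and M share the same y with |EM| = 21.6 and M on the +x side, so M = (21.60, 0.000). A1 meets EM tangentially, so RM is at right angles to EM, so R = M + (0, -10.6) = (21.60, -10.60). On A1, M sits at bearing 90° from R; a 94° counterclockwise sweep puts S at bearing 184°, so S = R + 10.6·(cos 184°, sin 184°) = (11.03, -11.34). Since A1 is tangent to SJ there, RS ⟂ SJ, so SJ runs along (−sin 184°, cos 184°); with |SJ| = 10.1, J = (11.73, -21.41). Then |MJ| = |J − M| = 23.58.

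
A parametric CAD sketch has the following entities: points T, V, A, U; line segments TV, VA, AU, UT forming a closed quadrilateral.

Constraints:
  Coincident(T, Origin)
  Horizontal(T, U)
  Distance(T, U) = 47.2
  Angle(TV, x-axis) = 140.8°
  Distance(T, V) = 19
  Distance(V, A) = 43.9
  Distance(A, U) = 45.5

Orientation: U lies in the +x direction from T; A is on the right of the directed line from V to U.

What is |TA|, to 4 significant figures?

26.48

Checks: TV at 140.8° ✓; |VA| = 43.90 ✓; |AU| = 45.50 ✓.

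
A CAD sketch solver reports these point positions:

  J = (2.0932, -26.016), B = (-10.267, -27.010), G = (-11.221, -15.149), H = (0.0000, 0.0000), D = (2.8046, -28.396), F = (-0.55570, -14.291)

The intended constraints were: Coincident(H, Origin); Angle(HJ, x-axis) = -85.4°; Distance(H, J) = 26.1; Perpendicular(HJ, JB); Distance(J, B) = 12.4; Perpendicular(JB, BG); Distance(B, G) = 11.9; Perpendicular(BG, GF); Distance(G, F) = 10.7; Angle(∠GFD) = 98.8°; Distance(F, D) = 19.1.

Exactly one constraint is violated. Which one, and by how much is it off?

Distance(F, D) = 19.1 — off by 4.60.

H = (0.00, 0.00) ✓; HJ at -85.40° ✓; |HJ| = 26.10 ✓; ∠(HJ, JB) = 90.00° ✓; |JB| = 12.40 ✓; ∠(JB, BG) = 90.00° ✓; |BG| = 11.90 ✓; ∠(BG, GF) = 90.00° ✓; |GF| = 10.70 ✓; ∠GFD = 98.80° ✓; |FD| = 14.50 ✗.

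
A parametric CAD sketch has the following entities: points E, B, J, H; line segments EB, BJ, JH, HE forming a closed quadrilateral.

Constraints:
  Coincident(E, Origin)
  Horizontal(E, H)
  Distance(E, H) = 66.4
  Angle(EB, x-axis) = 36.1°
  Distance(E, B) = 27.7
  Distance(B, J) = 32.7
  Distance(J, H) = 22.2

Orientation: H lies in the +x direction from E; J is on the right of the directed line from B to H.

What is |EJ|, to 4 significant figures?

45.86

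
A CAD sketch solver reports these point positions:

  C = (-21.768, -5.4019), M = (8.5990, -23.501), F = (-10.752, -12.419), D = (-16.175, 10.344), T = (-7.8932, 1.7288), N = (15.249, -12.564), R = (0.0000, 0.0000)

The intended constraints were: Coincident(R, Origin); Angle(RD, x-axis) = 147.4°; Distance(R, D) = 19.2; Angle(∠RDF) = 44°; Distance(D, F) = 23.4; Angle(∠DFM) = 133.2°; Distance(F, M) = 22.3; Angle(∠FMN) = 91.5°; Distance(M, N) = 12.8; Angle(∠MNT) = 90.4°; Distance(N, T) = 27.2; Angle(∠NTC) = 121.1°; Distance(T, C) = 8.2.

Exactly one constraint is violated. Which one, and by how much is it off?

Distance(T, C) = 8.2 — off by 7.40.

R = (0.00, 0.00) ✓; RD at 147.4° ✓; |RD| = 19.20 ✓; ∠RDF = 44.00° ✓; |DF| = 23.40 ✓; ∠DFM = 133.2° ✓; |FM| = 22.30 ✓; ∠FMN = 91.50° ✓; |MN| = 12.80 ✓; ∠MNT = 90.40° ✓; |NT| = 27.20 ✓; ∠NTC = 121.1° ✓; |TC| = 15.60 ✗.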